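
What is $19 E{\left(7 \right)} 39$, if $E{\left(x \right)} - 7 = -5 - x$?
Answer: $-3705$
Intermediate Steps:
$E{\left(x \right)} = 2 - x$ ($E{\left(x \right)} = 7 - \left(5 + x\right) = 2 - x$)
$19 E{\left(7 \right)} 39 = 19 \left(2 - 7\right) 39 = 19 \left(-5\right) 39 = \left(-95\right) 39 = -3705$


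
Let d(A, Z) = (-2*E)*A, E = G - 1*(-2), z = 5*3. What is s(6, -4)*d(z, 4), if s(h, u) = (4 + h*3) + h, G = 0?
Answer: -1680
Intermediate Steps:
z = 15
s(h, u) = 4 + 4*h (s(h, u) = (4 + 3*h) + h = 4 + 4*h)
E = 2 (E = 0 - 1*(-2) = 0 + 2 = 2)
d(A, Z) = -4*A (d(A, Z) = (-2*2)*A = -4*A)
s(6, -4)*d(z, 4) = (4 + 4*6)*(-4*15) = (4 + 24)*(-60) = 28*(-60) = -1680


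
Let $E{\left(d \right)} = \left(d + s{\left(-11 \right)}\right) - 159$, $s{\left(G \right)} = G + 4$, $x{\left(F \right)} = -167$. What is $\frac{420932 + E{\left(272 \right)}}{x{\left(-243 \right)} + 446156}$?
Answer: $\frac{140346}{148663} \approx 0.94405$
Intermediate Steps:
$s{\left(G \right)} = 4 + G$
$E{\left(d \right)} = -166 + d$ ($E{\left(d \right)} = \left(d + \left(4 - 11\right)\right) - 159 = \left(d - 7\right) - 159 = \left(-7 + d\right) - 159 = -166 + d$)
$\frac{420932 + E{\left(272 \right)}}{x{\left(-243 \right)} + 446156} = \frac{420932 + \left(-166 + 272\right)}{-167 + 446156} = \frac{420932 + 106}{445989} = 421038 \cdot \frac{1}{445989} = \frac{140346}{148663}$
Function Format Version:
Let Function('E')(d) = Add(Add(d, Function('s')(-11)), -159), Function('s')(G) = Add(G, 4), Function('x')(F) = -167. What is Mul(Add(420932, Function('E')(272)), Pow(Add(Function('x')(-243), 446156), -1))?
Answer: Rational(140346, 148663) ≈ 0.94405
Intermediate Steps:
Function('s')(G) = Add(4, G)
Function('E')(d) = Add(-166, d) (Function('E')(d) = Add(Add(d, Add(4, -11)), -159) = Add(Add(d, -7), -159) = Add(Add(-7, d), -159) = Add(-166, d))
Mul(Add(420932, Function('E')(272)), Pow(Add(Function('x')(-243), 446156), -1)) = Mul(Add(420932, Add(-166, 272)), Pow(Add(-167, 446156), -1)) = Mul(Add(420932, 106), Pow(445989, -1)) = Mul(421038, Rational(1, 445989)) = Rational(140346, 148663)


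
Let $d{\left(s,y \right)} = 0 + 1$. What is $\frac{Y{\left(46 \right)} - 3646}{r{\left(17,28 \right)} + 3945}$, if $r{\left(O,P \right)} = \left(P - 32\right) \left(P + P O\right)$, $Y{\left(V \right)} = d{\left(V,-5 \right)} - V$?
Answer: $- \frac{3691}{1929} \approx -1.9134$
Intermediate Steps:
$d{\left(s,y \right)} = 1$
$Y{\left(V \right)} = 1 - V$
$r{\left(O,P \right)} = \left(-32 + P\right) \left(P + O P\right)$
$\frac{Y{\left(46 \right)} - 3646}{r{\left(17,28 \right)} + 3945} = \frac{\left(1 - 46\right) - 3646}{28 \left(-32 + 28 - 544 + 17 \cdot 28\right) + 3945} = \frac{\left(1 - 46\right) - 3646}{28 \left(-32 + 28 - 544 + 476\right) + 3945} = \frac{-45 - 3646}{28 \left(-72\right) + 3945} = - \frac{3691}{-2016 + 3945} = - \frac{3691}{1929}$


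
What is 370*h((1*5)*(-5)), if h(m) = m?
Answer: -9250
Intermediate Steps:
370*h((1*5)*(-5)) = 370*((1*5)*(-5)) = 370*(5*(-5)) = 370*(-25) = -9250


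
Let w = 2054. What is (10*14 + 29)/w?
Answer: 13/158 ≈ 0.082278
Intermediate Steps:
(10*14 + 29)/w = (10*14 + 29)/2054 = (140 + 29)*(1/2054) = 169*(1/2054) = 13/158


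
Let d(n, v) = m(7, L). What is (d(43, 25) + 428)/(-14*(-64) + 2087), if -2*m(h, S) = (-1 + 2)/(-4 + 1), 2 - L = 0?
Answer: 2569/17898 ≈ 0.14354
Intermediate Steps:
L = 2 (L = 2 - 1*0 = 2 + 0 = 2)
m(h, S) = 1/6 (m(h, S) = -(-1 + 2)/(2*(-4 + 1)) = -1/(2*(-3)) = -(-1)/(2*3) = -1/2*(-1/3) = 1/6)
d(n, v) = 1/6
(d(43, 25) + 428)/(-14*(-64) + 2087) = (1/6 + 428)/(-14*(-64) + 2087) = 2569/(6*(896 + 2087)) = (2569/6)/2983 = (2569/6)*(1/2983) = 2569/17898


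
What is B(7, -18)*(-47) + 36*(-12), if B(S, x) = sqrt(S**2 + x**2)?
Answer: -432 - 47*sqrt(373) ≈ -1339.7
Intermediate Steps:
B(7, -18)*(-47) + 36*(-12) = sqrt(7**2 + (-18)**2)*(-47) + 36*(-12) = sqrt(49 + 324)*(-47) - 432 = sqrt(373)*(-47) - 432 = -47*sqrt(373) - 432 = -432 - 47*sqrt(373)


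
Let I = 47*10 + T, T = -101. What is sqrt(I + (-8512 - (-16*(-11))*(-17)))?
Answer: I*sqrt(5151) ≈ 71.771*I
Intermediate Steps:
I = 369 (I = 47*10 - 101 = 470 - 101 = 369)
sqrt(I + (-8512 - (-16*(-11))*(-17))) = sqrt(369 + (-8512 - (-16*(-11))*(-17))) = sqrt(369 + (-8512 - 176*(-17))) = sqrt(369 + (-8512 - 1*(-2992))) = sqrt(369 + (-8512 + 2992)) = sqrt(369 - 5520) = sqrt(-5151) = I*sqrt(5151)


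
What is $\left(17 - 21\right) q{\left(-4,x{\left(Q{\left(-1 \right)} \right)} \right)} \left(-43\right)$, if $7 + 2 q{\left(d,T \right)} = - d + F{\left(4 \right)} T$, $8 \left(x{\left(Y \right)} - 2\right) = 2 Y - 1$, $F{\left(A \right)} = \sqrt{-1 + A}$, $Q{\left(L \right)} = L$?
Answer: $-258 + \frac{559 \sqrt{3}}{4} \approx -15.946$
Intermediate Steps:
$x{\left(Y \right)} = \frac{15}{8} + \frac{Y}{4}$ ($x{\left(Y \right)} = 2 + \frac{2 Y - 1}{8} = 2 + \frac{-1 + 2 Y}{8} = 2 + \left(- \frac{1}{8} + \frac{Y}{4}\right) = \frac{15}{8} + \frac{Y}{4}$)
$q{\left(d,T \right)} = - \frac{7}{2} - \frac{d}{2} + \frac{T \sqrt{3}}{2}$ ($q{\left(d,T \right)} = - \frac{7}{2} + \frac{- d + \sqrt{-1 + 4} T}{2} = - \frac{7}{2} + \frac{- d + \sqrt{3} T}{2} = - \frac{7}{2} + \frac{- d + T \sqrt{3}}{2} = - \frac{7}{2} + \left(- \frac{d}{2} + \frac{T \sqrt{3}}{2}\right) = - \frac{7}{2} - \frac{d}{2} + \frac{T \sqrt{3}}{2}$)
$\left(17 - 21\right) q{\left(-4,x{\left(Q{\left(-1 \right)} \right)} \right)} \left(-43\right) = \left(17 - 21\right) \left(- \frac{7}{2} - -2 + \frac{\left(\frac{15}{8} + \frac{1}{4} \left(-1\right)\right) \sqrt{3}}{2}\right) \left(-43\right) = - 4 \left(- \frac{7}{2} + 2 + \frac{\left(\frac{15}{8} - \frac{1}{4}\right) \sqrt{3}}{2}\right) \left(-43\right) = - 4 \left(- \frac{7}{2} + 2 + \frac{1}{2} \cdot \frac{13}{8} \sqrt{3}\right) \left(-43\right) = - 4 \left(- \frac{7}{2} + 2 + \frac{13 \sqrt{3}}{16}\right) \left(-43\right) = - 4 \left(- \frac{3}{2} + \frac{13 \sqrt{3}}{16}\right) \left(-43\right) = \left(6 - \frac{13 \sqrt{3}}{4}\right) \left(-43\right) = -258 + \frac{559 \sqrt{3}}{4}$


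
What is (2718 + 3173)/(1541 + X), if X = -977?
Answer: 5891/564 ≈ 10.445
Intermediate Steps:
(2718 + 3173)/(1541 + X) = (2718 + 3173)/(1541 - 977) = 5891/564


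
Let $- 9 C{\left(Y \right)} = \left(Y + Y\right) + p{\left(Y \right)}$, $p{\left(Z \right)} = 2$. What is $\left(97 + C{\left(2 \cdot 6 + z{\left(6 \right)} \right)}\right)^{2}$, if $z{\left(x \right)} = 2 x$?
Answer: $\frac{677329}{81} \approx 8362.1$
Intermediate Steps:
$C{\left(Y \right)} = - \frac{2}{9} - \frac{2 Y}{9}$ ($C{\left(Y \right)} = - \frac{\left(Y + Y\right) + 2}{9} = - \frac{2 Y + 2}{9} = - \frac{2 + 2 Y}{9} = - \frac{2}{9} - \frac{2 Y}{9}$)
$\left(97 + C{\left(2 \cdot 6 + z{\left(6 \right)} \right)}\right)^{2} = \left(97 - \left(\frac{2}{9} + \frac{2 \left(2 \cdot 6 + 2 \cdot 6\right)}{9}\right)\right)^{2} = \left(97 - \left(\frac{2}{9} + \frac{2 \left(12 + 12\right)}{9}\right)\right)^{2} = \left(97 - \frac{50}{9}\right)^{2} = \left(\frac{823}{9}\right)^{2} = \frac{677329}{81}$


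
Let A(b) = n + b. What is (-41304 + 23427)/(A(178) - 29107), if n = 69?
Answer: 5959/9620 ≈ 0.61944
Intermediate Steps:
A(b) = 69 + b
(-41304 + 23427)/(A(178) - 29107) = (-41304 + 23427)/((69 + 178) - 29107) = -17877/(247 - 29107) = -17877/(-28860) = -17877*(-1/28860) = 5959/9620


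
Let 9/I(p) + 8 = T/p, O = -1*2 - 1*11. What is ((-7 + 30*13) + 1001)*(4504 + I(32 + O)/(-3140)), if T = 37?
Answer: 562732521566/90275 ≈ 6.2335e+6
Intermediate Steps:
O = -13 (O = -2 - 11 = -13)
I(p) = 9/(-8 + 37/p)
((-7 + 30*13) + 1001)*(4504 + I(32 + O)/(-3140)) = ((-7 + 30*13) + 1001)*(4504 - 9*(32 - 13)/(-37 + 8*(32 - 13))/(-3140)) = ((-7 + 390) + 1001)*(4504 - 9*19/(-37 + 8*19)*(-1/3140)) = (383 + 1001)*(4504 - 9*19/(-37 + 152)*(-1/3140)) = 1384*(4504 - 9*19/115*(-1/3140)) = 1384*(4504 - 9*19*1/115*(-1/3140)) = 1384*(4504 - 171/115*(-1/3140)) = 1384*(4504 + 171/361100) = 1384*(1626394571/361100) = 562732521566/90275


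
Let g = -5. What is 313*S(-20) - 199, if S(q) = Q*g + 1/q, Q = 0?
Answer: -4293/20 ≈ -214.65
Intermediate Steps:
S(q) = 1/q (S(q) = 0*(-5) + 1/q = 0 + 1/q = 1/q)
313*S(-20) - 199 = 313/(-20) - 199 = 313*(-1/20) - 199 = -313/20 - 199 = -4293/20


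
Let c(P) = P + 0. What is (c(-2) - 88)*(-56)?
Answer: 5040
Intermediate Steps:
c(P) = P
(c(-2) - 88)*(-56) = (-2 - 88)*(-56) = -90*(-56) = 5040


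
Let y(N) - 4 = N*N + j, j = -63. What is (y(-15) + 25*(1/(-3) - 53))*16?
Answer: -56032/3 ≈ -18677.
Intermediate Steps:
y(N) = -59 + N² (y(N) = 4 + (N*N - 63) = 4 + (N² - 63) = 4 + (-63 + N²) = -59 + N²)
(y(-15) + 25*(1/(-3) - 53))*16 = ((-59 + (-15)²) + 25*(1/(-3) - 53))*16 = ((-59 + 225) + 25*(-⅓ - 53))*16 = (166 + 25*(-160/3))*16 = (166 - 4000/3)*16 = -3502/3*16 = -56032/3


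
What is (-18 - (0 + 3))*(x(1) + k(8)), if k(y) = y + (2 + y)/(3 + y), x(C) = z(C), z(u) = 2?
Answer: -2520/11 ≈ -229.09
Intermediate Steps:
x(C) = 2
k(y) = y + (2 + y)/(3 + y)
(-18 - (0 + 3))*(x(1) + k(8)) = (-18 - (0 + 3))*(2 + (2 + 8² + 4*8)/(3 + 8)) = (-18 - 1*3)*(2 + (2 + 64 + 32)/11) = (-18 - 3)*(2 + (1/11)*98) = -21*(2 + 98/11) = -21*120/11 = -2520/11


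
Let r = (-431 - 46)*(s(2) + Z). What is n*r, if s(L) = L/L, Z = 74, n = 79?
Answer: -2826225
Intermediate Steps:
s(L) = 1
r = -35775 (r = (-431 - 46)*(1 + 74) = -477*75 = -35775)
n*r = 79*(-35775) = -2826225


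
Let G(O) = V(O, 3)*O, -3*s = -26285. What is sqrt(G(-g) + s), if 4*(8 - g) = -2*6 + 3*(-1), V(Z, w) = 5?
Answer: sqrt(313305)/6 ≈ 93.289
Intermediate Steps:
s = 26285/3 (s = -1/3*(-26285) = 26285/3 ≈ 8761.7)
g = 47/4 (g = 8 - (-2*6 + 3*(-1))/4 = 8 - (-12 - 3)/4 = 8 - 1/4*(-15) = 8 + 15/4 = 47/4 ≈ 11.750)
G(O) = 5*O
sqrt(G(-g) + s) = sqrt(5*(-1*47/4) + 26285/3) = sqrt(5*(-47/4) + 26285/3) = sqrt(-235/4 + 26285/3) = sqrt(104435/12) = sqrt(313305)/6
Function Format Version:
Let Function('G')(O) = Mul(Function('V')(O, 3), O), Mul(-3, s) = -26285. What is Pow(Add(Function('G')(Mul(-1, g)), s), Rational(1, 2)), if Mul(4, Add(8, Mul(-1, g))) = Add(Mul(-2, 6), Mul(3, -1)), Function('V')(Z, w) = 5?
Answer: Mul(Rational(1, 6), Pow(313305, Rational(1, 2))) ≈ 93.289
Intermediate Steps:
s = Rational(26285, 3) (s = Mul(Rational(-1, 3), -26285) = Rational(26285, 3) ≈ 8761.7)
g = Rational(47, 4) (g = Add(8, Mul(Rational(-1, 4), Add(Mul(-2, 6), Mul(3, -1)))) = Add(8, Mul(Rational(-1, 4), Add(-12, -3))) = Add(8, Mul(Rational(-1, 4), -15)) = Add(8, Rational(15, 4)) = Rational(47, 4) ≈ 11.750)
Function('G')(O) = Mul(5, O)
Pow(Add(Function('G')(Mul(-1, g)), s), Rational(1, 2)) = Pow(Add(Mul(5, Mul(-1, Rational(47, 4))), Rational(26285, 3)), Rational(1, 2)) = Pow(Add(Mul(5, Rational(-47, 4)), Rational(26285, 3)), Rational(1, 2)) = Pow(Add(Rational(-235, 4), Rational(26285, 3)), Rational(1, 2)) = Pow(Rational(104435, 12), Rational(1, 2)) = Mul(Rational(1, 6), Pow(313305, Rational(1, 2)))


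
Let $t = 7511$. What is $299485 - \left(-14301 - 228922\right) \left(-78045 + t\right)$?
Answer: $-17155191597$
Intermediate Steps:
$299485 - \left(-14301 - 228922\right) \left(-78045 + t\right) = 299485 - \left(-14301 - 228922\right) \left(-78045 + 7511\right) = 299485 - \left(-243223\right) \left(-70534\right) = 299485 - 17155491082 = -17155191597$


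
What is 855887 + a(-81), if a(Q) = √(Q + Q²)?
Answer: 855887 + 36*√5 ≈ 8.5597e+5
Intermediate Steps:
855887 + a(-81) = 855887 + √(-81*(1 - 81)) = 855887 + √(-81*(-80)) = 855887 + √6480 = 855887 + 36*√5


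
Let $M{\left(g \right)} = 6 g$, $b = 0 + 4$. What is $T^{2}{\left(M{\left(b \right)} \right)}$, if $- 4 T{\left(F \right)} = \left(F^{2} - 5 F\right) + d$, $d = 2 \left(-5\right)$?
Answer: $\frac{49729}{4} \approx 12432.0$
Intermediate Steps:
$b = 4$
$d = -10$
$T{\left(F \right)} = \frac{5}{2} - \frac{F^{2}}{4} + \frac{5 F}{4}$ ($T{\left(F \right)} = - \frac{\left(F^{2} - 5 F\right) - 10}{4} = - \frac{-10 + F^{2} - 5 F}{4} = \frac{5}{2} - \frac{F^{2}}{4} + \frac{5 F}{4}$)
$T^{2}{\left(M{\left(b \right)} \right)} = \left(\frac{5}{2} - \frac{\left(6 \cdot 4\right)^{2}}{4} + \frac{5 \cdot 6 \cdot 4}{4}\right)^{2} = \left(\frac{5}{2} - \frac{24^{2}}{4} + \frac{5}{4} \cdot 24\right)^{2} = \left(\frac{5}{2} - 144 + 30\right)^{2} = \left(- \frac{223}{2}\right)^{2} = \frac{49729}{4}$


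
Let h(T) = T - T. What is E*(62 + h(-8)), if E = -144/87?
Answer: -2976/29 ≈ -102.62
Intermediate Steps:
h(T) = 0
E = -48/29 (E = -144*1/87 = -48/29 ≈ -1.6552)
E*(62 + h(-8)) = -48*(62 + 0)/29 = -48/29*62 = -2976/29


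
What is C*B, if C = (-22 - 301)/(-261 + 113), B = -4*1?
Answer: -323/37 ≈ -8.7297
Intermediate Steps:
B = -4
C = 323/148 (C = -323/(-148) = -323*(-1/148) = 323/148 ≈ 2.1824)
C*B = (323/148)*(-4) = -323/37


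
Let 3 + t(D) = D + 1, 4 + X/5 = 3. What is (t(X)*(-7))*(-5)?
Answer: -245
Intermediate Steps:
X = -5 (X = -20 + 5*3 = -20 + 15 = -5)
t(D) = -2 + D (t(D) = -3 + (D + 1) = -3 + (1 + D) = -2 + D)
(t(X)*(-7))*(-5) = ((-2 - 5)*(-7))*(-5) = -7*(-7)*(-5) = 49*(-5) = -245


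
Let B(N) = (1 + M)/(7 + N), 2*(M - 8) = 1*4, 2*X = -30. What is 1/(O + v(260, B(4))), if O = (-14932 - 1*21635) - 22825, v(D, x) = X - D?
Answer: -1/59667 ≈ -1.6760e-5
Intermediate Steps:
X = -15 (X = (½)*(-30) = -15)
M = 10 (M = 8 + (1*4)/2 = 8 + (½)*4 = 8 + 2 = 10)
B(N) = 11/(7 + N) (B(N) = (1 + 10)/(7 + N) = 11/(7 + N))
v(D, x) = -15 - D
O = -59392 (O = (-14932 - 21635) - 22825 = -36567 - 22825 = -59392)
1/(O + v(260, B(4))) = 1/(-59392 + (-15 - 1*260)) = 1/(-59392 + (-15 - 260)) = 1/(-59392 - 275) = 1/(-59667) = -1/59667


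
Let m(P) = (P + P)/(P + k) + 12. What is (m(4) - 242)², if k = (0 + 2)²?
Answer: 52441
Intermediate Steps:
k = 4 (k = 2² = 4)
m(P) = 12 + 2*P/(4 + P) (m(P) = (P + P)/(P + 4) + 12 = (2*P)/(4 + P) + 12 = 2*P/(4 + P) + 12 = 12 + 2*P/(4 + P))
(m(4) - 242)² = (2*(24 + 7*4)/(4 + 4) - 242)² = (2*(24 + 28)/8 - 242)² = (2*(⅛)*52 - 242)² = (13 - 242)² = (-229)² = 52441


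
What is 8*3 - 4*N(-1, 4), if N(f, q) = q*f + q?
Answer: 24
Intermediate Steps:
N(f, q) = q + f*q (N(f, q) = f*q + q = q + f*q)
8*3 - 4*N(-1, 4) = 8*3 - 16*(1 - 1) = 24 - 16*0 = 24 - 4*0 = 24 + 0 = 24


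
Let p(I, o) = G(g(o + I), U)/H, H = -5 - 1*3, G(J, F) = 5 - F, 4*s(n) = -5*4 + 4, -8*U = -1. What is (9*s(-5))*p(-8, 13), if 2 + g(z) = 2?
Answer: 351/16 ≈ 21.938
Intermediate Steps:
g(z) = 0 (g(z) = -2 + 2 = 0)
U = 1/8 (U = -1/8*(-1) = 1/8 ≈ 0.12500)
s(n) = -4 (s(n) = (-5*4 + 4)/4 = (-20 + 4)/4 = (1/4)*(-16) = -4)
H = -8 (H = -5 - 3 = -8)
p(I, o) = -39/64 (p(I, o) = (5 - 1*1/8)/(-8) = (5 - 1/8)*(-1/8) = (39/8)*(-1/8) = -39/64)
(9*s(-5))*p(-8, 13) = (9*(-4))*(-39/64) = -36*(-39/64) = 351/16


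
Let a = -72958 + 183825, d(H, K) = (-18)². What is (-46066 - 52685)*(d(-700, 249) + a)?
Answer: -10980222441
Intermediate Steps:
d(H, K) = 324
a = 110867
(-46066 - 52685)*(d(-700, 249) + a) = (-46066 - 52685)*(324 + 110867) = -98751*111191 = -10980222441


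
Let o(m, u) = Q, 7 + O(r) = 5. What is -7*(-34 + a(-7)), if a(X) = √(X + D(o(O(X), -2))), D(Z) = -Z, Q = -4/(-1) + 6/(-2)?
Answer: 238 - 14*I*√2 ≈ 238.0 - 19.799*I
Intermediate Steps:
O(r) = -2 (O(r) = -7 + 5 = -2)
Q = 1 (Q = -4*(-1) + 6*(-½) = 4 - 3 = 1)
o(m, u) = 1
a(X) = √(-1 + X) (a(X) = √(X - 1*1) = √(X - 1) = √(-1 + X))
-7*(-34 + a(-7)) = -7*(-34 + √(-1 - 7)) = -7*(-34 + √(-8)) = -7*(-34 + 2*I*√2) = 238 - 14*I*√2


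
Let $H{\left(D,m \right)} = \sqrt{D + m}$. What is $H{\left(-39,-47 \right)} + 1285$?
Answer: $1285 + i \sqrt{86} \approx 1285.0 + 9.2736 i$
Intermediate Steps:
$H{\left(-39,-47 \right)} + 1285 = \sqrt{-39 - 47} + 1285 = \sqrt{-86} + 1285 = i \sqrt{86} + 1285 = 1285 + i \sqrt{86}$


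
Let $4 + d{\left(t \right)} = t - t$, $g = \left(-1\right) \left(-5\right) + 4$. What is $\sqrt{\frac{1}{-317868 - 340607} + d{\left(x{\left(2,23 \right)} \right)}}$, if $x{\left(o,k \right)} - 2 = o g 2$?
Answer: $\frac{i \sqrt{69374318439}}{131695} \approx 2.0 i$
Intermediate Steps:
$g = 9$ ($g = 5 + 4 = 9$)
$x{\left(o,k \right)} = 2 + 18 o$ ($x{\left(o,k \right)} = 2 + o 9 \cdot 2 = 2 + 9 o 2 = 2 + 18 o$)
$d{\left(t \right)} = -4$ ($d{\left(t \right)} = -4 + \left(t - t\right) = -4 + 0 = -4$)
$\sqrt{\frac{1}{-317868 - 340607} + d{\left(x{\left(2,23 \right)} \right)}} = \sqrt{\frac{1}{-317868 - 340607} - 4} = \sqrt{\frac{1}{-658475} - 4} = \sqrt{- \frac{1}{658475} - 4} = \sqrt{- \frac{2633901}{658475}} = \frac{i \sqrt{69374318439}}{131695}$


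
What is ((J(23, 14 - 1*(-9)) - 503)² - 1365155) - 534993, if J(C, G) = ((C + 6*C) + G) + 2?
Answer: -1799659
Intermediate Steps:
J(C, G) = 2 + G + 7*C (J(C, G) = (7*C + G) + 2 = (G + 7*C) + 2 = 2 + G + 7*C)
((J(23, 14 - 1*(-9)) - 503)² - 1365155) - 534993 = (((2 + (14 - 1*(-9)) + 7*23) - 503)² - 1365155) - 534993 = (((2 + (14 + 9) + 161) - 503)² - 1365155) - 534993 = (((2 + 23 + 161) - 503)² - 1365155) - 534993 = ((186 - 503)² - 1365155) - 534993 = ((-317)² - 1365155) - 534993 = (100489 - 1365155) - 534993 = -1264666 - 534993 = -1799659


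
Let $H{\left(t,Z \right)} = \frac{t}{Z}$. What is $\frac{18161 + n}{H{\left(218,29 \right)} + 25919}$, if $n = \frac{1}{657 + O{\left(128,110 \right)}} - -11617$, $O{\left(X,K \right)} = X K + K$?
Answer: $\frac{12821305043}{11162999043} \approx 1.1486$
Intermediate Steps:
$O{\left(X,K \right)} = K + K X$ ($O{\left(X,K \right)} = K X + K = K + K X$)
$n = \frac{172477600}{14847}$ ($n = \frac{1}{657 + 110 \left(1 + 128\right)} - -11617 = \frac{1}{657 + 110 \cdot 129} + 11617 = \frac{1}{657 + 14190} + 11617 = \frac{1}{14847} + 11617 = \frac{172477600}{14847} \approx 11617.0$)
$\frac{18161 + n}{H{\left(218,29 \right)} + 25919} = \frac{18161 + \frac{172477600}{14847}}{\frac{218}{29} + 25919} = \frac{442113967}{14847 \left(218 \cdot \frac{1}{29} + 25919\right)} = \frac{442113967}{14847 \left(\frac{218}{29} + 25919\right)} = \frac{442113967}{14847 \cdot \frac{751869}{29}} = \frac{442113967}{14847} \cdot \frac{29}{751869} = \frac{12821305043}{11162999043}$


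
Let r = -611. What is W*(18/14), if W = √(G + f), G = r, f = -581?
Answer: 18*I*√298/7 ≈ 44.39*I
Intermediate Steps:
G = -611
W = 2*I*√298 (W = √(-611 - 581) = √(-1192) = 2*I*√298 ≈ 34.525*I)
W*(18/14) = (2*I*√298)*(18/14) = (2*I*√298)*(18*(1/14)) = (2*I*√298)*(9/7) = 18*I*√298/7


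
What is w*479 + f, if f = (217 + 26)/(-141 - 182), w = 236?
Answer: 36512969/323 ≈ 1.1304e+5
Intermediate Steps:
f = -243/323 (f = 243/(-323) = 243*(-1/323) = -243/323 ≈ -0.75232)
w*479 + f = 236*479 - 243/323 = 113044 - 243/323 = 36512969/323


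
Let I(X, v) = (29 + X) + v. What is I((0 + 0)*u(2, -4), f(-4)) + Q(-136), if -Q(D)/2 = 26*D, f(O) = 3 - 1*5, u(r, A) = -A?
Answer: 7099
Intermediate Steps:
f(O) = -2 (f(O) = 3 - 5 = -2)
I(X, v) = 29 + X + v
Q(D) = -52*D
I((0 + 0)*u(2, -4), f(-4)) + Q(-136) = (29 + (0 + 0)*(-1*(-4)) - 2) - 52*(-136) = (29 + 0*4 - 2) + 7072 = (29 + 0 - 2) + 7072 = 27 + 7072 = 7099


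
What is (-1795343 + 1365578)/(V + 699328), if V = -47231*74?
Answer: 143255/931922 ≈ 0.15372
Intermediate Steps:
V = -3495094
(-1795343 + 1365578)/(V + 699328) = (-1795343 + 1365578)/(-3495094 + 699328) = -429765/(-2795766) = -429765*(-1/2795766) = 143255/931922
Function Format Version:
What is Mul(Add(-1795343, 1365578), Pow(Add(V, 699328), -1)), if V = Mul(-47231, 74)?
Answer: Rational(143255, 931922) ≈ 0.15372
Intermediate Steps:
V = -3495094
Mul(Add(-1795343, 1365578), Pow(Add(V, 699328), -1)) = Mul(Add(-1795343, 1365578), Pow(Add(-3495094, 699328), -1)) = Mul(-429765, Pow(-2795766, -1)) = Mul(-429765, Rational(-1, 2795766)) = Rational(143255, 931922)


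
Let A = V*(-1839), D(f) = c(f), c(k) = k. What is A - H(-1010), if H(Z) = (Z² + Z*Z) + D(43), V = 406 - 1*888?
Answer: -1153845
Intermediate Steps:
V = -482 (V = 406 - 888 = -482)
D(f) = f
A = 886398 (A = -482*(-1839) = 886398)
H(Z) = 43 + 2*Z² (H(Z) = (Z² + Z*Z) + 43 = (Z² + Z²) + 43 = 2*Z² + 43 = 43 + 2*Z²)
A - H(-1010) = 886398 - (43 + 2*(-1010)²) = 886398 - (43 + 2*1020100) = 886398 - (43 + 2040200) = 886398 - 1*2040243 = 886398 - 2040243 = -1153845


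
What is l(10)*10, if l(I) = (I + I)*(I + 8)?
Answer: 3600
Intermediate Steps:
l(I) = 2*I*(8 + I) (l(I) = (2*I)*(8 + I) = 2*I*(8 + I))
l(10)*10 = (2*10*(8 + 10))*10 = (2*10*18)*10 = 360*10 = 3600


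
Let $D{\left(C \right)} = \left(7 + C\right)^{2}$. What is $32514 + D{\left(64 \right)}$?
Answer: $37555$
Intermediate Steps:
$32514 + D{\left(64 \right)} = 32514 + \left(7 + 64\right)^{2} = 32514 + 71^{2} = 32514 + 5041 = 37555$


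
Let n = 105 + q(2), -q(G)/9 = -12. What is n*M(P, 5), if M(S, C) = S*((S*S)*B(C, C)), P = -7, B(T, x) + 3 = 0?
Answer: 219177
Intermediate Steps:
B(T, x) = -3 (B(T, x) = -3 + 0 = -3)
q(G) = 108 (q(G) = -9*(-12) = 108)
n = 213 (n = 105 + 108 = 213)
M(S, C) = -3*S**3 (M(S, C) = S*((S*S)*(-3)) = S*(S**2*(-3)) = S*(-3*S**2) = -3*S**3)
n*M(P, 5) = 213*(-3*(-7)**3) = 213*(-3*(-343)) = 213*1029 = 219177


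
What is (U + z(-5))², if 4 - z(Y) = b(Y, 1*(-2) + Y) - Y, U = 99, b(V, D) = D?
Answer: 11025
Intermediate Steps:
z(Y) = 6 (z(Y) = 4 - ((1*(-2) + Y) - Y) = 4 - ((-2 + Y) - Y) = 4 - 1*(-2) = 4 + 2 = 6)
(U + z(-5))² = (99 + 6)² = 105² = 11025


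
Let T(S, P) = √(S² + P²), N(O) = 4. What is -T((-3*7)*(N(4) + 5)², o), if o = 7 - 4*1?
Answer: -3*√321490 ≈ -1701.0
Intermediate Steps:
o = 3 (o = 7 - 4 = 3)
T(S, P) = √(P² + S²)
-T((-3*7)*(N(4) + 5)², o) = -√(3² + ((-3*7)*(4 + 5)²)²) = -√(9 + (-21*9²)²) = -√(9 + (-21*81)²) = -√(9 + (-1701)²) = -√(9 + 2893401) = -√2893410 = -3*√321490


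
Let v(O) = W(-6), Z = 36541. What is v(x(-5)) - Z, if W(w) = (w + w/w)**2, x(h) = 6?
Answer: -36516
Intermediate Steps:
W(w) = (1 + w)**2 (W(w) = (w + 1)**2 = (1 + w)**2)
v(O) = 25 (v(O) = (1 - 6)**2 = (-5)**2 = 25)
v(x(-5)) - Z = 25 - 1*36541 = 25 - 36541 = -36516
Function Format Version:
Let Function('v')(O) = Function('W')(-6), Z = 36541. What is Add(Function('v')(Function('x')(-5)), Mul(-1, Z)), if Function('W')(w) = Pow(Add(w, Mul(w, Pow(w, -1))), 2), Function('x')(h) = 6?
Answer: -36516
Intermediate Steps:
Function('W')(w) = Pow(Add(1, w), 2) (Function('W')(w) = Pow(Add(w, 1), 2) = Pow(Add(1, w), 2))
Function('v')(O) = 25 (Function('v')(O) = Pow(Add(1, -6), 2) = Pow(-5, 2) = 25)
Add(Function('v')(Function('x')(-5)), Mul(-1, Z)) = Add(25, Mul(-1, 36541)) = Add(25, -36541) = -36516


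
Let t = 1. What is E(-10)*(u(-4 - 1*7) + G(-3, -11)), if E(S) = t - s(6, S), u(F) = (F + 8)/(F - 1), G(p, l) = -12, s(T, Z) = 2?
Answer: 47/4 ≈ 11.750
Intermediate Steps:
u(F) = (8 + F)/(-1 + F)
E(S) = -1 (E(S) = 1 - 1*2 = 1 - 2 = -1)
E(-10)*(u(-4 - 1*7) + G(-3, -11)) = -((8 + (-4 - 1*7))/(-1 + (-4 - 1*7)) - 12) = -((8 + (-4 - 7))/(-1 + (-4 - 7)) - 12) = -((8 - 11)/(-1 - 11) - 12) = -(-3/(-12) - 12) = -(-1/12*(-3) - 12) = -(¼ - 12) = -1*(-47/4) = 47/4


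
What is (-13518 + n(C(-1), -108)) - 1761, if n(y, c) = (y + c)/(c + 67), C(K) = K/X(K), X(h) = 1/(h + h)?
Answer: -626333/41 ≈ -15276.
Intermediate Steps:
X(h) = 1/(2*h)
C(K) = 2*K² (C(K) = K/((1/(2*K))) = K*(2*K) = 2*K²)
n(y, c) = (c + y)/(67 + c)
(-13518 + n(C(-1), -108)) - 1761 = (-13518 + (-108 + 2*(-1)²)/(67 - 108)) - 1761 = (-13518 + (-108 + 2*1)/(-41)) - 1761 = (-13518 - (-108 + 2)/41) - 1761 = (-13518 - 1/41*(-106)) - 1761 = (-13518 + 106/41) - 1761 = -554132/41 - 1761 = -626333/41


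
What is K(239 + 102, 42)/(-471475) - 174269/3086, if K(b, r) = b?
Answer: -82164529101/1454971850 ≈ -56.472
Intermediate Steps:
K(239 + 102, 42)/(-471475) - 174269/3086 = (239 + 102)/(-471475) - 174269/3086 = 341*(-1/471475) - 174269*1/3086 = -341/471475 - 174269/3086 = -82164529101/1454971850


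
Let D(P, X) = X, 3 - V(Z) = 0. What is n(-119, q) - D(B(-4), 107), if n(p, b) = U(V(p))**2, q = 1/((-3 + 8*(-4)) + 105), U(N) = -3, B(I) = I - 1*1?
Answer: -98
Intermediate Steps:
V(Z) = 3 (V(Z) = 3 - 1*0 = 3 + 0 = 3)
B(I) = -1 + I (B(I) = I - 1 = -1 + I)
q = 1/70 (q = 1/((-3 - 32) + 105) = 1/(-35 + 105) = 1/70 ≈ 0.014286)
n(p, b) = 9 (n(p, b) = (-3)**2 = 9)
n(-119, q) - D(B(-4), 107) = 9 - 1*107 = 9 - 107 = -98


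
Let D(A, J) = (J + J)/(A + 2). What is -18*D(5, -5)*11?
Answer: 1980/7 ≈ 282.86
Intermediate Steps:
D(A, J) = 2*J/(2 + A) (D(A, J) = (2*J)/(2 + A) = 2*J/(2 + A))
-18*D(5, -5)*11 = -36*(-5)/(2 + 5)*11 = -36*(-5)/7*11 = -18*(-10/7)*11 = (180/7)*11 = 1980/7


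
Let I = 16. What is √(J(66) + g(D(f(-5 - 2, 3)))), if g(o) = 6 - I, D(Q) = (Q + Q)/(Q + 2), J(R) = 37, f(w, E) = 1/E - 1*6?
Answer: 3*√3 ≈ 5.1962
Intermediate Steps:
f(w, E) = -6 + 1/E (f(w, E) = 1/E - 6 = -6 + 1/E)
D(Q) = 2*Q/(2 + Q) (D(Q) = (2*Q)/(2 + Q) = 2*Q/(2 + Q))
g(o) = -10 (g(o) = 6 - 1*16 = 6 - 16 = -10)
√(J(66) + g(D(f(-5 - 2, 3)))) = √(37 - 10) = √27 = 3*√3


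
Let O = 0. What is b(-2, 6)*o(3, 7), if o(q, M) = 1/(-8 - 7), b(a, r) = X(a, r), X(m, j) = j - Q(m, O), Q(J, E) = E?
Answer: -⅖ ≈ -0.40000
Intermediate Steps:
X(m, j) = j (X(m, j) = j - 1*0 = j + 0 = j)
b(a, r) = r
o(q, M) = -1/15 (o(q, M) = 1/(-15) = -1/15)
b(-2, 6)*o(3, 7) = 6*(-1/15) = -⅖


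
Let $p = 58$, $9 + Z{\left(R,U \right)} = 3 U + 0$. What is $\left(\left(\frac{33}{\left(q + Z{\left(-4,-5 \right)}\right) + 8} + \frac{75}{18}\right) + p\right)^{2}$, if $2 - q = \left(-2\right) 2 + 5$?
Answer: $\frac{3236401}{900} \approx 3596.0$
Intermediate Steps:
$Z{\left(R,U \right)} = -9 + 3 U$ ($Z{\left(R,U \right)} = -9 + \left(3 U + 0\right) = -9 + 3 U$)
$q = 1$ ($q = 2 - \left(\left(-2\right) 2 + 5\right) = 2 - \left(-4 + 5\right) = 2 - 1 = 1$)
$\left(\left(\frac{33}{\left(q + Z{\left(-4,-5 \right)}\right) + 8} + \frac{75}{18}\right) + p\right)^{2} = \left(\left(\frac{33}{\left(1 + \left(-9 + 3 \left(-5\right)\right)\right) + 8} + \frac{75}{18}\right) + 58\right)^{2} = \left(\left(\frac{33}{\left(1 - 24\right) + 8} + 75 \cdot \frac{1}{18}\right) + 58\right)^{2} = \left(\left(\frac{33}{\left(1 - 24\right) + 8} + \frac{25}{6}\right) + 58\right)^{2} = \left(\left(\frac{33}{-23 + 8} + \frac{25}{6}\right) + 58\right)^{2} = \left(\left(\frac{33}{-15} + \frac{25}{6}\right) + 58\right)^{2} = \left(\left(33 \left(- \frac{1}{15}\right) + \frac{25}{6}\right) + 58\right)^{2} = \left(\left(- \frac{11}{5} + \frac{25}{6}\right) + 58\right)^{2} = \left(\frac{59}{30} + 58\right)^{2} = \left(\frac{1799}{30}\right)^{2} = \frac{3236401}{900}$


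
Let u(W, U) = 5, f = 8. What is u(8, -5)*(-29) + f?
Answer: -137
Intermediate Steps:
u(8, -5)*(-29) + f = 5*(-29) + 8 = -145 + 8 = -137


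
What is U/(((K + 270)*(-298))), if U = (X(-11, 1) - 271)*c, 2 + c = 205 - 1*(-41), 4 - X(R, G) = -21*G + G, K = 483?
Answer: 30134/112197 ≈ 0.26858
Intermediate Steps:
X(R, G) = 4 + 20*G (X(R, G) = 4 - (-21*G + G) = 4 - (-20)*G = 4 + 20*G)
c = 244 (c = -2 + (205 - 1*(-41)) = -2 + (205 + 41) = -2 + 246 = 244)
U = -60268 (U = ((4 + 20*1) - 271)*244 = ((4 + 20) - 271)*244 = (24 - 271)*244 = -247*244 = -60268)
U/(((K + 270)*(-298))) = -60268*(-1/(298*(483 + 270))) = -60268/(753*(-298)) = -60268/(-224394) = -60268*(-1/224394) = 30134/112197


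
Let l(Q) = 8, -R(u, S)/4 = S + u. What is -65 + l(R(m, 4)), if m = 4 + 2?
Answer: -57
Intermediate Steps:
m = 6
R(u, S) = -4*S - 4*u (R(u, S) = -4*(S + u) = -4*S - 4*u)
-65 + l(R(m, 4)) = -65 + 8 = -57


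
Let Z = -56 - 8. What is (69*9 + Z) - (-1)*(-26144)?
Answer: -25587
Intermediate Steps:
Z = -64
(69*9 + Z) - (-1)*(-26144) = (69*9 - 64) - (-1)*(-26144) = (621 - 64) - 1*26144 = 557 - 26144 = -25587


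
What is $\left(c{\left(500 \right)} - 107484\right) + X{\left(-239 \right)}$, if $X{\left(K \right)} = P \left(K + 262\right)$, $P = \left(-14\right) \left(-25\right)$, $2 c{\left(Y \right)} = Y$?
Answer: $-99184$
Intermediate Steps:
$c{\left(Y \right)} = \frac{Y}{2}$
$P = 350$
$X{\left(K \right)} = 91700 + 350 K$ ($X{\left(K \right)} = 350 \left(K + 262\right) = 350 \left(262 + K\right) = 91700 + 350 K$)
$\left(c{\left(500 \right)} - 107484\right) + X{\left(-239 \right)} = \left(\frac{1}{2} \cdot 500 - 107484\right) + \left(91700 + 350 \left(-239\right)\right) = \left(250 - 107484\right) + \left(91700 - 83650\right) = -107234 + 8050 = -99184$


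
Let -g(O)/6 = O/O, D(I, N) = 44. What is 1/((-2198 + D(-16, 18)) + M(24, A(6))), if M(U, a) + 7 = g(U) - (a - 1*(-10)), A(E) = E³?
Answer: -1/2393 ≈ -0.00041789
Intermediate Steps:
g(O) = -6 (g(O) = -6*O/O = -6*1 = -6)
M(U, a) = -23 - a (M(U, a) = -7 + (-6 - (a - 1*(-10))) = -7 + (-6 - (a + 10)) = -7 + (-6 - (10 + a)) = -7 + (-6 + (-10 - a)) = -7 + (-16 - a) = -23 - a)
1/((-2198 + D(-16, 18)) + M(24, A(6))) = 1/((-2198 + 44) + (-23 - 1*6³)) = 1/(-2154 + (-23 - 1*216)) = 1/(-2154 + (-23 - 216)) = 1/(-2154 - 239) = 1/(-2393) = -1/2393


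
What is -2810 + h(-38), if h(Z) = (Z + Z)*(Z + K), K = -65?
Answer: 5018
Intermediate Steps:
h(Z) = 2*Z*(-65 + Z) (h(Z) = (Z + Z)*(Z - 65) = (2*Z)*(-65 + Z) = 2*Z*(-65 + Z))
-2810 + h(-38) = -2810 + 2*(-38)*(-65 - 38) = -2810 + 2*(-38)*(-103) = -2810 + 7828 = 5018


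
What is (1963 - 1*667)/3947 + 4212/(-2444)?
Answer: -258795/185509 ≈ -1.3951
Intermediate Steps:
(1963 - 1*667)/3947 + 4212/(-2444) = (1963 - 667)*(1/3947) + 4212*(-1/2444) = 1296*(1/3947) - 81/47 = 1296/3947 - 81/47 = -258795/185509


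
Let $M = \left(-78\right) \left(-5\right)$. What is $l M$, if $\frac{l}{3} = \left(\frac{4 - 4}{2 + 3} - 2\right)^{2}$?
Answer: $4680$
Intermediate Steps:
$M = 390$
$l = 12$ ($l = 3 \left(\frac{4 - 4}{2 + 3} - 2\right)^{2} = 3 \left(\frac{0}{5} - 2\right)^{2} = 3 \left(0 \cdot \frac{1}{5} - 2\right)^{2} = 3 \left(0 - 2\right)^{2} = 3 \left(-2\right)^{2} = 3 \cdot 4 = 12$)
$l M = 12 \cdot 390 = 4680$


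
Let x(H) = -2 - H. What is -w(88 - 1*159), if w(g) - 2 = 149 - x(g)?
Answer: -82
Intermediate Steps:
w(g) = 153 + g (w(g) = 2 + (149 - (-2 - g)) = 2 + (149 + (2 + g)) = 2 + (151 + g) = 153 + g)
-w(88 - 1*159) = -(153 + (88 - 1*159)) = -(153 + (88 - 159)) = -(153 - 71) = -1*82 = -82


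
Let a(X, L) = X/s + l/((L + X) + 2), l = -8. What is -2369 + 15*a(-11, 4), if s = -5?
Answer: -2312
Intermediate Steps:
a(X, L) = -8/(2 + L + X) - X/5 (a(X, L) = X/(-5) - 8/((L + X) + 2) = X*(-1/5) - 8/(2 + L + X) = -X/5 - 8/(2 + L + X) = -8/(2 + L + X) - X/5)
-2369 + 15*a(-11, 4) = -2369 + 15*((-40 - 1*(-11)**2 - 2*(-11) - 1*4*(-11))/(5*(2 + 4 - 11))) = -2369 + 15*((1/5)*(-40 - 1*121 + 22 + 44)/(-5)) = -2369 + 15*((1/5)*(-1/5)*(-40 - 121 + 22 + 44)) = -2369 + 15*((1/5)*(-1/5)*(-95)) = -2369 + 15*(19/5) = -2369 + 57 = -2312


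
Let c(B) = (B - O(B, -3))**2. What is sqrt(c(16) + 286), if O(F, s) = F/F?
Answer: sqrt(511) ≈ 22.605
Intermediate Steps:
O(F, s) = 1
c(B) = (-1 + B)**2 (c(B) = (B - 1*1)**2 = (B - 1)**2 = (-1 + B)**2)
sqrt(c(16) + 286) = sqrt((-1 + 16)**2 + 286) = sqrt(15**2 + 286) = sqrt(225 + 286) = sqrt(511)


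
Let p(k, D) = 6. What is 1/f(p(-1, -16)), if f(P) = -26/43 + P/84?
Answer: -602/321 ≈ -1.8754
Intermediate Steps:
f(P) = -26/43 + P/84 (f(P) = -26*1/43 + P*(1/84) = -26/43 + P/84)
1/f(p(-1, -16)) = 1/(-26/43 + (1/84)*6) = 1/(-26/43 + 1/14) = 1/(-321/602) = -602/321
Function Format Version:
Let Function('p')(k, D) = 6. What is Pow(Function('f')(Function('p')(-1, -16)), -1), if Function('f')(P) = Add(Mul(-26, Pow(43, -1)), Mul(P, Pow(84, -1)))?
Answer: Rational(-602, 321) ≈ -1.8754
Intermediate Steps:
Function('f')(P) = Add(Rational(-26, 43), Mul(Rational(1, 84), P)) (Function('f')(P) = Add(Mul(-26, Rational(1, 43)), Mul(P, Rational(1, 84))) = Add(Rational(-26, 43), Mul(Rational(1, 84), P)))
Pow(Function('f')(Function('p')(-1, -16)), -1) = Pow(Add(Rational(-26, 43), Mul(Rational(1, 84), 6)), -1) = Pow(Add(Rational(-26, 43), Rational(1, 14)), -1) = Pow(Rational(-321, 602), -1) = Rational(-602, 321)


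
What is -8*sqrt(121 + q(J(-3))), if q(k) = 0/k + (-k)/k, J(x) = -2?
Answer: -16*sqrt(30) ≈ -87.636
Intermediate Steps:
q(k) = -1 (q(k) = 0 - 1 = -1)
-8*sqrt(121 + q(J(-3))) = -8*sqrt(121 - 1) = -16*sqrt(30)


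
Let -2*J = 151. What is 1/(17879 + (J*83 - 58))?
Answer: 2/23109 ≈ 8.6546e-5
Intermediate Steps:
J = -151/2 (J = -½*151 = -151/2 ≈ -75.500)
1/(17879 + (J*83 - 58)) = 1/(17879 + (-151/2*83 - 58)) = 1/(17879 + (-12533/2 - 58)) = 1/(17879 - 12649/2) = 1/(23109/2) = 2/23109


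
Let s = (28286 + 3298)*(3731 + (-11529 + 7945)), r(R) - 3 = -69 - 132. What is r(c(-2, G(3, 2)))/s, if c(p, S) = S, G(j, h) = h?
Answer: -11/257936 ≈ -4.2646e-5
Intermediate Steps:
r(R) = -198 (r(R) = 3 + (-69 - 132) = 3 - 201 = -198)
s = 4642848 (s = 31584*(3731 - 3584) = 31584*147 = 4642848)
r(c(-2, G(3, 2)))/s = -198/4642848 = -198*1/4642848 = -11/257936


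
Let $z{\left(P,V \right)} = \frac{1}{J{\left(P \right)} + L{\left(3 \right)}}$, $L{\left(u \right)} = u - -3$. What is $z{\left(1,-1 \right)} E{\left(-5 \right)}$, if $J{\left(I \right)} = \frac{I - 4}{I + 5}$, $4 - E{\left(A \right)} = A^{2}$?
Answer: $- \frac{42}{11} \approx -3.8182$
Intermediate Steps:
$L{\left(u \right)} = 3 + u$ ($L{\left(u \right)} = u + 3 = 3 + u$)
$E{\left(A \right)} = 4 - A^{2}$
$J{\left(I \right)} = \frac{-4 + I}{5 + I}$
$z{\left(P,V \right)} = \frac{1}{6 + \frac{-4 + P}{5 + P}}$ ($z{\left(P,V \right)} = \frac{1}{\frac{-4 + P}{5 + P} + \left(3 + 3\right)} = \frac{1}{\frac{-4 + P}{5 + P} + 6} = \frac{1}{6 + \frac{-4 + P}{5 + P}}$)
$z{\left(1,-1 \right)} E{\left(-5 \right)} = \frac{5 + 1}{26 + 7 \cdot 1} \left(4 - \left(-5\right)^{2}\right) = \frac{1}{26 + 7} \cdot 6 \left(4 - 25\right) = \frac{1}{33} \cdot 6 \left(4 - 25\right) = \frac{1}{33} \cdot 6 \left(-21\right) = \frac{2}{11} \left(-21\right) = - \frac{42}{11}$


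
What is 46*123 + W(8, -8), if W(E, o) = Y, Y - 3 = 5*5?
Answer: 5686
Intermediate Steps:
Y = 28 (Y = 3 + 5*5 = 3 + 25 = 28)
W(E, o) = 28
46*123 + W(8, -8) = 46*123 + 28 = 5658 + 28 = 5686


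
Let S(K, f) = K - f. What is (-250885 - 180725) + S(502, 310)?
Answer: -431418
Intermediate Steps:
(-250885 - 180725) + S(502, 310) = (-250885 - 180725) + (502 - 1*310) = -431610 + (502 - 310) = -431610 + 192 = -431418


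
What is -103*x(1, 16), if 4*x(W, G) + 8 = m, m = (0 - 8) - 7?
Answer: 2369/4 ≈ 592.25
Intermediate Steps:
m = -15 (m = -8 - 7 = -15)
x(W, G) = -23/4 (x(W, G) = -2 + (¼)*(-15) = -2 - 15/4 = -23/4)
-103*x(1, 16) = -103*(-23/4) = 2369/4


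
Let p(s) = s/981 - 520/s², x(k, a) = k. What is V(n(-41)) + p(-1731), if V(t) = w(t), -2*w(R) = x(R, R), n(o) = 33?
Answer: -11930624075/653206698 ≈ -18.265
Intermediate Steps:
w(R) = -R/2
V(t) = -t/2
p(s) = -520/s² + s/981 (p(s) = s*(1/981) - 520/s² = s/981 - 520/s² = -520/s² + s/981)
V(n(-41)) + p(-1731) = -½*33 + (-520/(-1731)² + (1/981)*(-1731)) = -33/2 + (-520*1/2996361 - 577/327) = -33/2 + (-520/2996361 - 577/327) = -33/2 - 576356779/326603349 = -11930624075/653206698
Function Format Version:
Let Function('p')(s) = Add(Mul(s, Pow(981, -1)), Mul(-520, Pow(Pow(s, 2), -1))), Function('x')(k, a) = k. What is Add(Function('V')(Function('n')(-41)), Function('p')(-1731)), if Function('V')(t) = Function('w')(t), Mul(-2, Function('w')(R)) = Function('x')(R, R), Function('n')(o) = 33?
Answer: Rational(-11930624075, 653206698) ≈ -18.265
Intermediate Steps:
Function('w')(R) = Mul(Rational(-1, 2), R)
Function('V')(t) = Mul(Rational(-1, 2), t)
Function('p')(s) = Add(Mul(-520, Pow(s, -2)), Mul(Rational(1, 981), s)) (Function('p')(s) = Add(Mul(s, Rational(1, 981)), Mul(-520, Pow(s, -2))) = Add(Mul(Rational(1, 981), s), Mul(-520, Pow(s, -2))) = Add(Mul(-520, Pow(s, -2)), Mul(Rational(1, 981), s)))
Add(Function('V')(Function('n')(-41)), Function('p')(-1731)) = Add(Mul(Rational(-1, 2), 33), Add(Mul(-520, Pow(-1731, -2)), Mul(Rational(1, 981), -1731))) = Add(Rational(-33, 2), Add(Mul(-520, Rational(1, 2996361)), Rational(-577, 327))) = Add(Rational(-33, 2), Add(Rational(-520, 2996361), Rational(-577, 327))) = Add(Rational(-33, 2), Rational(-576356779, 326603349)) = Rational(-11930624075, 653206698)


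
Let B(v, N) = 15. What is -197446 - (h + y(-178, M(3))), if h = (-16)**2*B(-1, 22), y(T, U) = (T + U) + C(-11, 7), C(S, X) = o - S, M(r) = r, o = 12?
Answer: -201134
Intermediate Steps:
C(S, X) = 12 - S
y(T, U) = 23 + T + U (y(T, U) = (T + U) + (12 - 1*(-11)) = (T + U) + (12 + 11) = (T + U) + 23 = 23 + T + U)
h = 3840 (h = (-16)**2*15 = 256*15 = 3840)
-197446 - (h + y(-178, M(3))) = -197446 - (3840 + (23 - 178 + 3)) = -197446 - (3840 - 152) = -197446 - 1*3688 = -197446 - 3688 = -201134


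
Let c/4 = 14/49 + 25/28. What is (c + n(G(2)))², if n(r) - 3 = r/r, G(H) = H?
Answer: 3721/49 ≈ 75.939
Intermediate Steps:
n(r) = 4 (n(r) = 3 + r/r = 3 + 1 = 4)
c = 33/7 (c = 4*(14/49 + 25/28) = 4*(14*(1/49) + 25*(1/28)) = 4*(2/7 + 25/28) = 4*(33/28) = 33/7 ≈ 4.7143)
(c + n(G(2)))² = (33/7 + 4)² = (61/7)² = 3721/49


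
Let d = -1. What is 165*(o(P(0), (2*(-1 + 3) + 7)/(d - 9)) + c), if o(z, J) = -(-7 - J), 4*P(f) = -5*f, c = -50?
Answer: -14553/2 ≈ -7276.5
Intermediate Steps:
P(f) = -5*f/4 (P(f) = (-5*f)/4 = -5*f/4)
o(z, J) = 7 + J
165*(o(P(0), (2*(-1 + 3) + 7)/(d - 9)) + c) = 165*((7 + (2*(-1 + 3) + 7)/(-1 - 9)) - 50) = 165*((7 + (2*2 + 7)/(-10)) - 50) = 165*((7 + (4 + 7)*(-⅒)) - 50) = 165*((7 + 11*(-⅒)) - 50) = 165*((7 - 11/10) - 50) = 165*(59/10 - 50) = 165*(-441/10) = -14553/2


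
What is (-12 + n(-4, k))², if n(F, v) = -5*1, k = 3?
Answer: 289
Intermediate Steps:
n(F, v) = -5
(-12 + n(-4, k))² = (-12 - 5)² = (-17)² = 289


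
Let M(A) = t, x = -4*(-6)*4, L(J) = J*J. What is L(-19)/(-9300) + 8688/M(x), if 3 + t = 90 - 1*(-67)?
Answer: 40371403/716100 ≈ 56.377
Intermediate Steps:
t = 154 (t = -3 + (90 - 1*(-67)) = -3 + (90 + 67) = -3 + 157 = 154)
L(J) = J²
x = 96 (x = 24*4 = 96)
M(A) = 154
L(-19)/(-9300) + 8688/M(x) = (-19)²/(-9300) + 8688/154 = 361*(-1/9300) + 8688*(1/154) = -361/9300 + 4344/77 = 40371403/716100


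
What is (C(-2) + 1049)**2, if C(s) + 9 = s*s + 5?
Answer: 1100401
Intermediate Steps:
C(s) = -4 + s**2 (C(s) = -9 + (s*s + 5) = -9 + (s**2 + 5) = -9 + (5 + s**2) = -4 + s**2)
(C(-2) + 1049)**2 = ((-4 + (-2)**2) + 1049)**2 = ((-4 + 4) + 1049)**2 = (0 + 1049)**2 = 1049**2 = 1100401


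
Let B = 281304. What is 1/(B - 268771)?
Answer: 1/12533 ≈ 7.9789e-5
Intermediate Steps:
1/(B - 268771) = 1/(281304 - 268771) = 1/12533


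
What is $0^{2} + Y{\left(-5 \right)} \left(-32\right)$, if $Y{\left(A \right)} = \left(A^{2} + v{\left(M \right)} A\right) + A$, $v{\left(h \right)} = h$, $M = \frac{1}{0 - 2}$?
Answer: $-720$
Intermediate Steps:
$M = - \frac{1}{2}$ ($M = \frac{1}{-2} = - \frac{1}{2} \approx -0.5$)
$Y{\left(A \right)} = A^{2} + \frac{A}{2}$ ($Y{\left(A \right)} = \left(A^{2} - \frac{A}{2}\right) + A = A^{2} + \frac{A}{2}$)
$0^{2} + Y{\left(-5 \right)} \left(-32\right) = 0^{2} + - 5 \left(\frac{1}{2} - 5\right) \left(-32\right) = 0 + \left(-5\right) \left(- \frac{9}{2}\right) \left(-32\right) = 0 + \frac{45}{2} \left(-32\right) = 0 - 720 = -720$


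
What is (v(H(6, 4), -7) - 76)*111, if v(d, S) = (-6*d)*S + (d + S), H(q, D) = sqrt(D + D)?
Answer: -9213 + 9546*sqrt(2) ≈ 4287.1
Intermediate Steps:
H(q, D) = sqrt(2)*sqrt(D) (H(q, D) = sqrt(2*D) = sqrt(2)*sqrt(D))
v(d, S) = S + d - 6*S*d (v(d, S) = -6*S*d + (S + d) = S + d - 6*S*d)
(v(H(6, 4), -7) - 76)*111 = ((-7 + sqrt(2)*sqrt(4) - 6*(-7)*sqrt(2)*sqrt(4)) - 76)*111 = ((-7 + sqrt(2)*2 - 6*(-7)*sqrt(2)*2) - 76)*111 = ((-7 + 2*sqrt(2) - 6*(-7)*2*sqrt(2)) - 76)*111 = ((-7 + 2*sqrt(2) + 84*sqrt(2)) - 76)*111 = ((-7 + 86*sqrt(2)) - 76)*111 = (-83 + 86*sqrt(2))*111 = -9213 + 9546*sqrt(2)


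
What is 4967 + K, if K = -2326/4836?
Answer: 12009043/2418 ≈ 4966.5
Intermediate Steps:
K = -1163/2418 (K = -2326*1/4836 = -1163/2418 ≈ -0.48098)
4967 + K = 4967 - 1163/2418 = 12009043/2418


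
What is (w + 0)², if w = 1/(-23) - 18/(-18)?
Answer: 484/529 ≈ 0.91493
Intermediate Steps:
w = 22/23 (w = 1*(-1/23) - 18*(-1/18) = -1/23 + 1 = 22/23 ≈ 0.95652)
(w + 0)² = (22/23 + 0)² = (22/23)² = 484/529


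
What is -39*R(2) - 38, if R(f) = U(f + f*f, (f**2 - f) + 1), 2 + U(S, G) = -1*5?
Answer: 235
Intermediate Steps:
U(S, G) = -7 (U(S, G) = -2 - 1*5 = -2 - 5 = -7)
R(f) = -7
-39*R(2) - 38 = -39*(-7) - 38 = 273 - 38 = 235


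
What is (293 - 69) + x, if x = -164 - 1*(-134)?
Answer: 194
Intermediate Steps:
x = -30 (x = -164 + 134 = -30)
(293 - 69) + x = (293 - 69) - 30 = 224 - 30 = 194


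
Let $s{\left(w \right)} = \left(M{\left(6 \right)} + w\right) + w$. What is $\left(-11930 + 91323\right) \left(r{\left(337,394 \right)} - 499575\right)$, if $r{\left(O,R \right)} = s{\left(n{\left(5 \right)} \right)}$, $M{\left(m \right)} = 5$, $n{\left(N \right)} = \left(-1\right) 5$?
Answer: $-39663154940$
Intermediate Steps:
$n{\left(N \right)} = -5$
$s{\left(w \right)} = 5 + 2 w$ ($s{\left(w \right)} = \left(5 + w\right) + w = 5 + 2 w$)
$r{\left(O,R \right)} = -5$ ($r{\left(O,R \right)} = 5 + 2 \left(-5\right) = 5 - 10 = -5$)
$\left(-11930 + 91323\right) \left(r{\left(337,394 \right)} - 499575\right) = \left(-11930 + 91323\right) \left(-5 - 499575\right) = 79393 \left(-499580\right) = -39663154940$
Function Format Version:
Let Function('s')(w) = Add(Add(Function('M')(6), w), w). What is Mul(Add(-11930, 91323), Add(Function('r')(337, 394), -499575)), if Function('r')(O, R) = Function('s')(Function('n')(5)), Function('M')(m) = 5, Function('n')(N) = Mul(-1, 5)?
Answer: -39663154940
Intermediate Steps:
Function('n')(N) = -5
Function('s')(w) = Add(5, Mul(2, w)) (Function('s')(w) = Add(Add(5, w), w) = Add(5, Mul(2, w)))
Function('r')(O, R) = -5 (Function('r')(O, R) = Add(5, Mul(2, -5)) = Add(5, -10) = -5)
Mul(Add(-11930, 91323), Add(Function('r')(337, 394), -499575)) = Mul(Add(-11930, 91323), Add(-5, -499575)) = Mul(79393, -499580) = -39663154940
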